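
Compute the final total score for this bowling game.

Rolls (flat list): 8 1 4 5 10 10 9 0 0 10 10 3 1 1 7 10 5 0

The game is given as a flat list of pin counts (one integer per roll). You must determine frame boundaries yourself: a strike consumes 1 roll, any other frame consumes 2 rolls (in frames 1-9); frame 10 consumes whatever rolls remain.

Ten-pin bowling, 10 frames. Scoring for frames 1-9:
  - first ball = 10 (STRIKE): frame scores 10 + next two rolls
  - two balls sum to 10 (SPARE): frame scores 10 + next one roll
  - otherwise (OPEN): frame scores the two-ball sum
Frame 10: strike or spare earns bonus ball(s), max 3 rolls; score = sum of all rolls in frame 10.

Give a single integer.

Answer: 136

Derivation:
Frame 1: OPEN (8+1=9). Cumulative: 9
Frame 2: OPEN (4+5=9). Cumulative: 18
Frame 3: STRIKE. 10 + next two rolls (10+9) = 29. Cumulative: 47
Frame 4: STRIKE. 10 + next two rolls (9+0) = 19. Cumulative: 66
Frame 5: OPEN (9+0=9). Cumulative: 75
Frame 6: SPARE (0+10=10). 10 + next roll (10) = 20. Cumulative: 95
Frame 7: STRIKE. 10 + next two rolls (3+1) = 14. Cumulative: 109
Frame 8: OPEN (3+1=4). Cumulative: 113
Frame 9: OPEN (1+7=8). Cumulative: 121
Frame 10: STRIKE. Sum of all frame-10 rolls (10+5+0) = 15. Cumulative: 136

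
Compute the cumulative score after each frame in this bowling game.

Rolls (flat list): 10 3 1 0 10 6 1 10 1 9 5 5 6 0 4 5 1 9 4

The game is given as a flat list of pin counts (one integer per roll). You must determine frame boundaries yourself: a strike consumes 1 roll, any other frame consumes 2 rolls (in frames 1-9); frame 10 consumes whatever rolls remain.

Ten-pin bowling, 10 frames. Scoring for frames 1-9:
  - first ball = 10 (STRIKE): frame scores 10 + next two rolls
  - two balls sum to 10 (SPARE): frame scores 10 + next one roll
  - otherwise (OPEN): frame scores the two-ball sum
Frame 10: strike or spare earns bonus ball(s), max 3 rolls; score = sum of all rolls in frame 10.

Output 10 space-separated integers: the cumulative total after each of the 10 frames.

Answer: 14 18 34 41 61 76 92 98 107 121

Derivation:
Frame 1: STRIKE. 10 + next two rolls (3+1) = 14. Cumulative: 14
Frame 2: OPEN (3+1=4). Cumulative: 18
Frame 3: SPARE (0+10=10). 10 + next roll (6) = 16. Cumulative: 34
Frame 4: OPEN (6+1=7). Cumulative: 41
Frame 5: STRIKE. 10 + next two rolls (1+9) = 20. Cumulative: 61
Frame 6: SPARE (1+9=10). 10 + next roll (5) = 15. Cumulative: 76
Frame 7: SPARE (5+5=10). 10 + next roll (6) = 16. Cumulative: 92
Frame 8: OPEN (6+0=6). Cumulative: 98
Frame 9: OPEN (4+5=9). Cumulative: 107
Frame 10: SPARE. Sum of all frame-10 rolls (1+9+4) = 14. Cumulative: 121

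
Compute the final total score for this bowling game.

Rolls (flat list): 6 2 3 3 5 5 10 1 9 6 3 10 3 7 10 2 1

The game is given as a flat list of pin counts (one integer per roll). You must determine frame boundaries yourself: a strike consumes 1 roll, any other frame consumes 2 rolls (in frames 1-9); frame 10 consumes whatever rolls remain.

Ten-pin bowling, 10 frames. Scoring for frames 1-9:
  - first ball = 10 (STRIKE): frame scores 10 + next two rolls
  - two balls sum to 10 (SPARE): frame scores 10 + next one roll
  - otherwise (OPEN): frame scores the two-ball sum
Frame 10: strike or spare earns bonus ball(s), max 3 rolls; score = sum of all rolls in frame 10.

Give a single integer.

Answer: 135

Derivation:
Frame 1: OPEN (6+2=8). Cumulative: 8
Frame 2: OPEN (3+3=6). Cumulative: 14
Frame 3: SPARE (5+5=10). 10 + next roll (10) = 20. Cumulative: 34
Frame 4: STRIKE. 10 + next two rolls (1+9) = 20. Cumulative: 54
Frame 5: SPARE (1+9=10). 10 + next roll (6) = 16. Cumulative: 70
Frame 6: OPEN (6+3=9). Cumulative: 79
Frame 7: STRIKE. 10 + next two rolls (3+7) = 20. Cumulative: 99
Frame 8: SPARE (3+7=10). 10 + next roll (10) = 20. Cumulative: 119
Frame 9: STRIKE. 10 + next two rolls (2+1) = 13. Cumulative: 132
Frame 10: OPEN. Sum of all frame-10 rolls (2+1) = 3. Cumulative: 135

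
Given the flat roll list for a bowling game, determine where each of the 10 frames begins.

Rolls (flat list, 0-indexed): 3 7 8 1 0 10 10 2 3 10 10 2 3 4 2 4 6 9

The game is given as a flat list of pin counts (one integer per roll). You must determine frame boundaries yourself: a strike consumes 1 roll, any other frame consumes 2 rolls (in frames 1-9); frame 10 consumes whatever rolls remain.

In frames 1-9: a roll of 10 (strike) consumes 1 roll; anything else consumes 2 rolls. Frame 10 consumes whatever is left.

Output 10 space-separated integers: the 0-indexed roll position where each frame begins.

Answer: 0 2 4 6 7 9 10 11 13 15

Derivation:
Frame 1 starts at roll index 0: rolls=3,7 (sum=10), consumes 2 rolls
Frame 2 starts at roll index 2: rolls=8,1 (sum=9), consumes 2 rolls
Frame 3 starts at roll index 4: rolls=0,10 (sum=10), consumes 2 rolls
Frame 4 starts at roll index 6: roll=10 (strike), consumes 1 roll
Frame 5 starts at roll index 7: rolls=2,3 (sum=5), consumes 2 rolls
Frame 6 starts at roll index 9: roll=10 (strike), consumes 1 roll
Frame 7 starts at roll index 10: roll=10 (strike), consumes 1 roll
Frame 8 starts at roll index 11: rolls=2,3 (sum=5), consumes 2 rolls
Frame 9 starts at roll index 13: rolls=4,2 (sum=6), consumes 2 rolls
Frame 10 starts at roll index 15: 3 remaining rolls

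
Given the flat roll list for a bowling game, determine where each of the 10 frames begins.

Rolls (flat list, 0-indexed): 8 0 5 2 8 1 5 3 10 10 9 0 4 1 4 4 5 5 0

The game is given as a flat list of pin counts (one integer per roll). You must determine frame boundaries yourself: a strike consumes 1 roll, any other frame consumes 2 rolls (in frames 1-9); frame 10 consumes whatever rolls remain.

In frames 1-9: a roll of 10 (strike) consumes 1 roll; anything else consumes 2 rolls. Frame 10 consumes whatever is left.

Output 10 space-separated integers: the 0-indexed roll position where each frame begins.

Answer: 0 2 4 6 8 9 10 12 14 16

Derivation:
Frame 1 starts at roll index 0: rolls=8,0 (sum=8), consumes 2 rolls
Frame 2 starts at roll index 2: rolls=5,2 (sum=7), consumes 2 rolls
Frame 3 starts at roll index 4: rolls=8,1 (sum=9), consumes 2 rolls
Frame 4 starts at roll index 6: rolls=5,3 (sum=8), consumes 2 rolls
Frame 5 starts at roll index 8: roll=10 (strike), consumes 1 roll
Frame 6 starts at roll index 9: roll=10 (strike), consumes 1 roll
Frame 7 starts at roll index 10: rolls=9,0 (sum=9), consumes 2 rolls
Frame 8 starts at roll index 12: rolls=4,1 (sum=5), consumes 2 rolls
Frame 9 starts at roll index 14: rolls=4,4 (sum=8), consumes 2 rolls
Frame 10 starts at roll index 16: 3 remaining rolls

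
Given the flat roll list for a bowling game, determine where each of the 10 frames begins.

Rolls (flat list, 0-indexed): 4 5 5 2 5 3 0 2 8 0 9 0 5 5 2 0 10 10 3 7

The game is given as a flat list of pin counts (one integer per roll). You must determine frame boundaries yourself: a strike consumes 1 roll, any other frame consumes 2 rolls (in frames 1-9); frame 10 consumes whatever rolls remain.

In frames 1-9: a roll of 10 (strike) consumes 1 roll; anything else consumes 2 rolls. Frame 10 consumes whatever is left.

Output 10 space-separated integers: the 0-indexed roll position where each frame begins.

Frame 1 starts at roll index 0: rolls=4,5 (sum=9), consumes 2 rolls
Frame 2 starts at roll index 2: rolls=5,2 (sum=7), consumes 2 rolls
Frame 3 starts at roll index 4: rolls=5,3 (sum=8), consumes 2 rolls
Frame 4 starts at roll index 6: rolls=0,2 (sum=2), consumes 2 rolls
Frame 5 starts at roll index 8: rolls=8,0 (sum=8), consumes 2 rolls
Frame 6 starts at roll index 10: rolls=9,0 (sum=9), consumes 2 rolls
Frame 7 starts at roll index 12: rolls=5,5 (sum=10), consumes 2 rolls
Frame 8 starts at roll index 14: rolls=2,0 (sum=2), consumes 2 rolls
Frame 9 starts at roll index 16: roll=10 (strike), consumes 1 roll
Frame 10 starts at roll index 17: 3 remaining rolls

Answer: 0 2 4 6 8 10 12 14 16 17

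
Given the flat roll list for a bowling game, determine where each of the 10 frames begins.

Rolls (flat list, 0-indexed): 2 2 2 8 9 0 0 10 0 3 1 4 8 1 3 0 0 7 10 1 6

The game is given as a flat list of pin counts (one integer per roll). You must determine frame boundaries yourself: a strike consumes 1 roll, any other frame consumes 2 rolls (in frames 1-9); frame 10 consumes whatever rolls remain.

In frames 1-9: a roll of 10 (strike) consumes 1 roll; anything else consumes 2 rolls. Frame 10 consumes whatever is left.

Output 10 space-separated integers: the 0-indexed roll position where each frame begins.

Answer: 0 2 4 6 8 10 12 14 16 18

Derivation:
Frame 1 starts at roll index 0: rolls=2,2 (sum=4), consumes 2 rolls
Frame 2 starts at roll index 2: rolls=2,8 (sum=10), consumes 2 rolls
Frame 3 starts at roll index 4: rolls=9,0 (sum=9), consumes 2 rolls
Frame 4 starts at roll index 6: rolls=0,10 (sum=10), consumes 2 rolls
Frame 5 starts at roll index 8: rolls=0,3 (sum=3), consumes 2 rolls
Frame 6 starts at roll index 10: rolls=1,4 (sum=5), consumes 2 rolls
Frame 7 starts at roll index 12: rolls=8,1 (sum=9), consumes 2 rolls
Frame 8 starts at roll index 14: rolls=3,0 (sum=3), consumes 2 rolls
Frame 9 starts at roll index 16: rolls=0,7 (sum=7), consumes 2 rolls
Frame 10 starts at roll index 18: 3 remaining rolls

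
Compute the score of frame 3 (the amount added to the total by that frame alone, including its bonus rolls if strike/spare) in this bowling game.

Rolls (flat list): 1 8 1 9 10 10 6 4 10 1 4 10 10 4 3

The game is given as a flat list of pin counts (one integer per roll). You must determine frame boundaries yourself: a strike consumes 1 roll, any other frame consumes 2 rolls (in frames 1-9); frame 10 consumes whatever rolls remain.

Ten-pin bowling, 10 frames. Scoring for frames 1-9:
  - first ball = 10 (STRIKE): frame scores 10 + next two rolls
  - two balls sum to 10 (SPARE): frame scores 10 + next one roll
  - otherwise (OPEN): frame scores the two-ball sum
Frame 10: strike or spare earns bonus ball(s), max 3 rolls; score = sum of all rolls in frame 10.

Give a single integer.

Answer: 26

Derivation:
Frame 1: OPEN (1+8=9). Cumulative: 9
Frame 2: SPARE (1+9=10). 10 + next roll (10) = 20. Cumulative: 29
Frame 3: STRIKE. 10 + next two rolls (10+6) = 26. Cumulative: 55
Frame 4: STRIKE. 10 + next two rolls (6+4) = 20. Cumulative: 75
Frame 5: SPARE (6+4=10). 10 + next roll (10) = 20. Cumulative: 95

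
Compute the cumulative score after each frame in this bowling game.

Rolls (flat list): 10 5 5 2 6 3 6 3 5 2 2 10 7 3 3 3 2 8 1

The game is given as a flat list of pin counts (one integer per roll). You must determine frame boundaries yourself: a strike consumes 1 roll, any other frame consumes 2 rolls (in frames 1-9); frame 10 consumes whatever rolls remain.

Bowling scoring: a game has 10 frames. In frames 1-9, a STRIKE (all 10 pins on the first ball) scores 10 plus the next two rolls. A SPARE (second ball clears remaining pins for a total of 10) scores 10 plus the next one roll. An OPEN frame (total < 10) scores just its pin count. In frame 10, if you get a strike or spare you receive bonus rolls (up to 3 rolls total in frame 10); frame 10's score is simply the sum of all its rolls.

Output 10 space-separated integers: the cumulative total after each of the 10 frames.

Answer: 20 32 40 49 57 61 81 94 100 111

Derivation:
Frame 1: STRIKE. 10 + next two rolls (5+5) = 20. Cumulative: 20
Frame 2: SPARE (5+5=10). 10 + next roll (2) = 12. Cumulative: 32
Frame 3: OPEN (2+6=8). Cumulative: 40
Frame 4: OPEN (3+6=9). Cumulative: 49
Frame 5: OPEN (3+5=8). Cumulative: 57
Frame 6: OPEN (2+2=4). Cumulative: 61
Frame 7: STRIKE. 10 + next two rolls (7+3) = 20. Cumulative: 81
Frame 8: SPARE (7+3=10). 10 + next roll (3) = 13. Cumulative: 94
Frame 9: OPEN (3+3=6). Cumulative: 100
Frame 10: SPARE. Sum of all frame-10 rolls (2+8+1) = 11. Cumulative: 111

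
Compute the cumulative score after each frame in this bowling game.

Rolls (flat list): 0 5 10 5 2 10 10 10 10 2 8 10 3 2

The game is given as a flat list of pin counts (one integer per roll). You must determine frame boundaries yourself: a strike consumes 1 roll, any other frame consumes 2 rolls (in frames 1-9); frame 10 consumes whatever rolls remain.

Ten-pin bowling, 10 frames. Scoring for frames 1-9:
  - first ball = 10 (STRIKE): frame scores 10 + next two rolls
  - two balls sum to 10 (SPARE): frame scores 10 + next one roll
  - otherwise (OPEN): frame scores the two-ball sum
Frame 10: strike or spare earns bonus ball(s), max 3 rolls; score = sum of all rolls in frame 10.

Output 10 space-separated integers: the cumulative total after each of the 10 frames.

Frame 1: OPEN (0+5=5). Cumulative: 5
Frame 2: STRIKE. 10 + next two rolls (5+2) = 17. Cumulative: 22
Frame 3: OPEN (5+2=7). Cumulative: 29
Frame 4: STRIKE. 10 + next two rolls (10+10) = 30. Cumulative: 59
Frame 5: STRIKE. 10 + next two rolls (10+10) = 30. Cumulative: 89
Frame 6: STRIKE. 10 + next two rolls (10+2) = 22. Cumulative: 111
Frame 7: STRIKE. 10 + next two rolls (2+8) = 20. Cumulative: 131
Frame 8: SPARE (2+8=10). 10 + next roll (10) = 20. Cumulative: 151
Frame 9: STRIKE. 10 + next two rolls (3+2) = 15. Cumulative: 166
Frame 10: OPEN. Sum of all frame-10 rolls (3+2) = 5. Cumulative: 171

Answer: 5 22 29 59 89 111 131 151 166 171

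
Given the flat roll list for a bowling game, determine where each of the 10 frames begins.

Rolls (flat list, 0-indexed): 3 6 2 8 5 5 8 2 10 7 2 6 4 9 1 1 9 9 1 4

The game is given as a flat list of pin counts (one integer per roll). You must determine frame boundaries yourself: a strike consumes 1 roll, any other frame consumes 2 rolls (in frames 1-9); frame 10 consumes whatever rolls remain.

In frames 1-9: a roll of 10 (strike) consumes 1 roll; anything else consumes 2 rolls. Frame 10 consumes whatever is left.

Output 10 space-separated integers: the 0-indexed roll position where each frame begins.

Frame 1 starts at roll index 0: rolls=3,6 (sum=9), consumes 2 rolls
Frame 2 starts at roll index 2: rolls=2,8 (sum=10), consumes 2 rolls
Frame 3 starts at roll index 4: rolls=5,5 (sum=10), consumes 2 rolls
Frame 4 starts at roll index 6: rolls=8,2 (sum=10), consumes 2 rolls
Frame 5 starts at roll index 8: roll=10 (strike), consumes 1 roll
Frame 6 starts at roll index 9: rolls=7,2 (sum=9), consumes 2 rolls
Frame 7 starts at roll index 11: rolls=6,4 (sum=10), consumes 2 rolls
Frame 8 starts at roll index 13: rolls=9,1 (sum=10), consumes 2 rolls
Frame 9 starts at roll index 15: rolls=1,9 (sum=10), consumes 2 rolls
Frame 10 starts at roll index 17: 3 remaining rolls

Answer: 0 2 4 6 8 9 11 13 15 17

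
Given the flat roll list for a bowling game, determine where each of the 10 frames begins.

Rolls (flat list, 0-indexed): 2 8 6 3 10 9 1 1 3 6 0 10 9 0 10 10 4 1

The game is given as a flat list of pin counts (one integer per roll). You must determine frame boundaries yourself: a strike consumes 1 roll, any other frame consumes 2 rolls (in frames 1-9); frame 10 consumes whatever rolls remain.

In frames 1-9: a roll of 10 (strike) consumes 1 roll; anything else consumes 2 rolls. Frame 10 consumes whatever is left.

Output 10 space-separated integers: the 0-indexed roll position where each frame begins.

Answer: 0 2 4 5 7 9 11 12 14 15

Derivation:
Frame 1 starts at roll index 0: rolls=2,8 (sum=10), consumes 2 rolls
Frame 2 starts at roll index 2: rolls=6,3 (sum=9), consumes 2 rolls
Frame 3 starts at roll index 4: roll=10 (strike), consumes 1 roll
Frame 4 starts at roll index 5: rolls=9,1 (sum=10), consumes 2 rolls
Frame 5 starts at roll index 7: rolls=1,3 (sum=4), consumes 2 rolls
Frame 6 starts at roll index 9: rolls=6,0 (sum=6), consumes 2 rolls
Frame 7 starts at roll index 11: roll=10 (strike), consumes 1 roll
Frame 8 starts at roll index 12: rolls=9,0 (sum=9), consumes 2 rolls
Frame 9 starts at roll index 14: roll=10 (strike), consumes 1 roll
Frame 10 starts at roll index 15: 3 remaining rolls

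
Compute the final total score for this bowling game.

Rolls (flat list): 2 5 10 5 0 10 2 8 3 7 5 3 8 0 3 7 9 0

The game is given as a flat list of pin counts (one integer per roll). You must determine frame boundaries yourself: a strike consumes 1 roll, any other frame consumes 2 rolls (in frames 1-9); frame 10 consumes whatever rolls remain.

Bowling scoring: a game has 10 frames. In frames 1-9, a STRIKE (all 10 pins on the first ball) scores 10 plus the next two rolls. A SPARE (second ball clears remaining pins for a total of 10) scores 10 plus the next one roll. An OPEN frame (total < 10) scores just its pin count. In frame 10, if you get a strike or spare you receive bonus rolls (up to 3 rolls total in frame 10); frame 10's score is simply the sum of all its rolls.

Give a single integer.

Answer: 119

Derivation:
Frame 1: OPEN (2+5=7). Cumulative: 7
Frame 2: STRIKE. 10 + next two rolls (5+0) = 15. Cumulative: 22
Frame 3: OPEN (5+0=5). Cumulative: 27
Frame 4: STRIKE. 10 + next two rolls (2+8) = 20. Cumulative: 47
Frame 5: SPARE (2+8=10). 10 + next roll (3) = 13. Cumulative: 60
Frame 6: SPARE (3+7=10). 10 + next roll (5) = 15. Cumulative: 75
Frame 7: OPEN (5+3=8). Cumulative: 83
Frame 8: OPEN (8+0=8). Cumulative: 91
Frame 9: SPARE (3+7=10). 10 + next roll (9) = 19. Cumulative: 110
Frame 10: OPEN. Sum of all frame-10 rolls (9+0) = 9. Cumulative: 119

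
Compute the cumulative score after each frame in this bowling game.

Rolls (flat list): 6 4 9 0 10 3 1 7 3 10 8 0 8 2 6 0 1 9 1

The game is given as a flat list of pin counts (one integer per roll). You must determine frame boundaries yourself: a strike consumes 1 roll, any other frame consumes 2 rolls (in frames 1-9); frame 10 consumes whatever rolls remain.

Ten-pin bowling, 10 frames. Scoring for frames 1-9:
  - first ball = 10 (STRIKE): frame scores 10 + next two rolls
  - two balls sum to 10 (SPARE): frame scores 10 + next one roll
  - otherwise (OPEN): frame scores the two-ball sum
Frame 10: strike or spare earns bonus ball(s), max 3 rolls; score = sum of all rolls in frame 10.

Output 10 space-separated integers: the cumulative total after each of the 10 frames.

Answer: 19 28 42 46 66 84 92 108 114 125

Derivation:
Frame 1: SPARE (6+4=10). 10 + next roll (9) = 19. Cumulative: 19
Frame 2: OPEN (9+0=9). Cumulative: 28
Frame 3: STRIKE. 10 + next two rolls (3+1) = 14. Cumulative: 42
Frame 4: OPEN (3+1=4). Cumulative: 46
Frame 5: SPARE (7+3=10). 10 + next roll (10) = 20. Cumulative: 66
Frame 6: STRIKE. 10 + next two rolls (8+0) = 18. Cumulative: 84
Frame 7: OPEN (8+0=8). Cumulative: 92
Frame 8: SPARE (8+2=10). 10 + next roll (6) = 16. Cumulative: 108
Frame 9: OPEN (6+0=6). Cumulative: 114
Frame 10: SPARE. Sum of all frame-10 rolls (1+9+1) = 11. Cumulative: 125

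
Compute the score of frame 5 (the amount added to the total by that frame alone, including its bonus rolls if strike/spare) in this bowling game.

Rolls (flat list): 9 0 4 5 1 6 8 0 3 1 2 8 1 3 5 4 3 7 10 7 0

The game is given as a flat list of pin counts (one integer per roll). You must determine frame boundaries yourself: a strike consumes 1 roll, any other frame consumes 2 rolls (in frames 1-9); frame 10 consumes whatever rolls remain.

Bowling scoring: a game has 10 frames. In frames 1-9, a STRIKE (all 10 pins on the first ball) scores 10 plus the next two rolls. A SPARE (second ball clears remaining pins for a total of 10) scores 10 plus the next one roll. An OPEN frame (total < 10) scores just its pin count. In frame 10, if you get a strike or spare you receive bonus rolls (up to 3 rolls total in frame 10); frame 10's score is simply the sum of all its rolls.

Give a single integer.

Answer: 4

Derivation:
Frame 1: OPEN (9+0=9). Cumulative: 9
Frame 2: OPEN (4+5=9). Cumulative: 18
Frame 3: OPEN (1+6=7). Cumulative: 25
Frame 4: OPEN (8+0=8). Cumulative: 33
Frame 5: OPEN (3+1=4). Cumulative: 37
Frame 6: SPARE (2+8=10). 10 + next roll (1) = 11. Cumulative: 48
Frame 7: OPEN (1+3=4). Cumulative: 52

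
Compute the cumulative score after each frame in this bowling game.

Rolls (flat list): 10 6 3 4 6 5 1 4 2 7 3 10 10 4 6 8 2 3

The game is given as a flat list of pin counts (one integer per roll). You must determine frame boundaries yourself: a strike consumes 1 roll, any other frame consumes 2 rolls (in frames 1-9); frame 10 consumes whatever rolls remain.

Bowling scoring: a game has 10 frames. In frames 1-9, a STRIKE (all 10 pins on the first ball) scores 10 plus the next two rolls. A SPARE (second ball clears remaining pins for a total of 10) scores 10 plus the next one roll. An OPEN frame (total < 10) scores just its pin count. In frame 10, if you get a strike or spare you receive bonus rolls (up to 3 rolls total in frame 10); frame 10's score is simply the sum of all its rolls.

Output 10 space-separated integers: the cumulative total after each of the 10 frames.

Answer: 19 28 43 49 55 75 99 119 137 150

Derivation:
Frame 1: STRIKE. 10 + next two rolls (6+3) = 19. Cumulative: 19
Frame 2: OPEN (6+3=9). Cumulative: 28
Frame 3: SPARE (4+6=10). 10 + next roll (5) = 15. Cumulative: 43
Frame 4: OPEN (5+1=6). Cumulative: 49
Frame 5: OPEN (4+2=6). Cumulative: 55
Frame 6: SPARE (7+3=10). 10 + next roll (10) = 20. Cumulative: 75
Frame 7: STRIKE. 10 + next two rolls (10+4) = 24. Cumulative: 99
Frame 8: STRIKE. 10 + next two rolls (4+6) = 20. Cumulative: 119
Frame 9: SPARE (4+6=10). 10 + next roll (8) = 18. Cumulative: 137
Frame 10: SPARE. Sum of all frame-10 rolls (8+2+3) = 13. Cumulative: 150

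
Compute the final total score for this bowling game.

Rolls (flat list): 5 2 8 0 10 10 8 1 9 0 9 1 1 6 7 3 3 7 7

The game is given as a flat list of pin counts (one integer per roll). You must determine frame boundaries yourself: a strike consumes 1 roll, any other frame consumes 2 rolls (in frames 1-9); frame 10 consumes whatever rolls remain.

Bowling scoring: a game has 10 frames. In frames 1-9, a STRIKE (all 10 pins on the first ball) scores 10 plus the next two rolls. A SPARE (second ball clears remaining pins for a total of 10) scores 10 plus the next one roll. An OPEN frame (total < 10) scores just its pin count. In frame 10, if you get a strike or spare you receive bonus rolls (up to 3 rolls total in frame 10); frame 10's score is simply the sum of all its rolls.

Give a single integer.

Frame 1: OPEN (5+2=7). Cumulative: 7
Frame 2: OPEN (8+0=8). Cumulative: 15
Frame 3: STRIKE. 10 + next two rolls (10+8) = 28. Cumulative: 43
Frame 4: STRIKE. 10 + next two rolls (8+1) = 19. Cumulative: 62
Frame 5: OPEN (8+1=9). Cumulative: 71
Frame 6: OPEN (9+0=9). Cumulative: 80
Frame 7: SPARE (9+1=10). 10 + next roll (1) = 11. Cumulative: 91
Frame 8: OPEN (1+6=7). Cumulative: 98
Frame 9: SPARE (7+3=10). 10 + next roll (3) = 13. Cumulative: 111
Frame 10: SPARE. Sum of all frame-10 rolls (3+7+7) = 17. Cumulative: 128

Answer: 128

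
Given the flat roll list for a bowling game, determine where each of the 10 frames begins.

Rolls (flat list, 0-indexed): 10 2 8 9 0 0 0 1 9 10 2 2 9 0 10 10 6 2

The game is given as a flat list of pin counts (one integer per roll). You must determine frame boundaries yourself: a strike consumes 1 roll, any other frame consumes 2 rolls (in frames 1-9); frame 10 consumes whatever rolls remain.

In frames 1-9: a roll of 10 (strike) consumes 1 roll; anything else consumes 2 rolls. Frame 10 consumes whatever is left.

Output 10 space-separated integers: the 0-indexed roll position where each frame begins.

Frame 1 starts at roll index 0: roll=10 (strike), consumes 1 roll
Frame 2 starts at roll index 1: rolls=2,8 (sum=10), consumes 2 rolls
Frame 3 starts at roll index 3: rolls=9,0 (sum=9), consumes 2 rolls
Frame 4 starts at roll index 5: rolls=0,0 (sum=0), consumes 2 rolls
Frame 5 starts at roll index 7: rolls=1,9 (sum=10), consumes 2 rolls
Frame 6 starts at roll index 9: roll=10 (strike), consumes 1 roll
Frame 7 starts at roll index 10: rolls=2,2 (sum=4), consumes 2 rolls
Frame 8 starts at roll index 12: rolls=9,0 (sum=9), consumes 2 rolls
Frame 9 starts at roll index 14: roll=10 (strike), consumes 1 roll
Frame 10 starts at roll index 15: 3 remaining rolls

Answer: 0 1 3 5 7 9 10 12 14 15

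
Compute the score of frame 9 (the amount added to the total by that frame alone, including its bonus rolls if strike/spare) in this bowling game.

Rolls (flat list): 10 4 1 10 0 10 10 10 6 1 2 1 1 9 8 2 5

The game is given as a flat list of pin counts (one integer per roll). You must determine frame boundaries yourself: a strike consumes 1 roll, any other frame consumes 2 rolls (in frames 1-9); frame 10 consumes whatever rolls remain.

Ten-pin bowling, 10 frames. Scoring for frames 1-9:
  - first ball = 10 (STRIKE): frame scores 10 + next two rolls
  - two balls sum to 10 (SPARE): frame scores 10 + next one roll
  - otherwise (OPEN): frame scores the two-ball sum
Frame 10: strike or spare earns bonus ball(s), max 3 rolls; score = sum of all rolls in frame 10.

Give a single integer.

Frame 1: STRIKE. 10 + next two rolls (4+1) = 15. Cumulative: 15
Frame 2: OPEN (4+1=5). Cumulative: 20
Frame 3: STRIKE. 10 + next two rolls (0+10) = 20. Cumulative: 40
Frame 4: SPARE (0+10=10). 10 + next roll (10) = 20. Cumulative: 60
Frame 5: STRIKE. 10 + next two rolls (10+6) = 26. Cumulative: 86
Frame 6: STRIKE. 10 + next two rolls (6+1) = 17. Cumulative: 103
Frame 7: OPEN (6+1=7). Cumulative: 110
Frame 8: OPEN (2+1=3). Cumulative: 113
Frame 9: SPARE (1+9=10). 10 + next roll (8) = 18. Cumulative: 131
Frame 10: SPARE. Sum of all frame-10 rolls (8+2+5) = 15. Cumulative: 146

Answer: 18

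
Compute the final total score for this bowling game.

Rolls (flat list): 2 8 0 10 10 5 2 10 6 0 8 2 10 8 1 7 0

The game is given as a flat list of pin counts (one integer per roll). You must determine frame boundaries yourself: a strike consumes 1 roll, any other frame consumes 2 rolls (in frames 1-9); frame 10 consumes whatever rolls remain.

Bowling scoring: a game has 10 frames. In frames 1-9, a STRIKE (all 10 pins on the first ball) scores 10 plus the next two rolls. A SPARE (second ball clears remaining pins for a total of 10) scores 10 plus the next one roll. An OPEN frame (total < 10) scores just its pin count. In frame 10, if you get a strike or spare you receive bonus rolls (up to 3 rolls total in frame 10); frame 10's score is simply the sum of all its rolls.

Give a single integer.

Answer: 131

Derivation:
Frame 1: SPARE (2+8=10). 10 + next roll (0) = 10. Cumulative: 10
Frame 2: SPARE (0+10=10). 10 + next roll (10) = 20. Cumulative: 30
Frame 3: STRIKE. 10 + next two rolls (5+2) = 17. Cumulative: 47
Frame 4: OPEN (5+2=7). Cumulative: 54
Frame 5: STRIKE. 10 + next two rolls (6+0) = 16. Cumulative: 70
Frame 6: OPEN (6+0=6). Cumulative: 76
Frame 7: SPARE (8+2=10). 10 + next roll (10) = 20. Cumulative: 96
Frame 8: STRIKE. 10 + next two rolls (8+1) = 19. Cumulative: 115
Frame 9: OPEN (8+1=9). Cumulative: 124
Frame 10: OPEN. Sum of all frame-10 rolls (7+0) = 7. Cumulative: 131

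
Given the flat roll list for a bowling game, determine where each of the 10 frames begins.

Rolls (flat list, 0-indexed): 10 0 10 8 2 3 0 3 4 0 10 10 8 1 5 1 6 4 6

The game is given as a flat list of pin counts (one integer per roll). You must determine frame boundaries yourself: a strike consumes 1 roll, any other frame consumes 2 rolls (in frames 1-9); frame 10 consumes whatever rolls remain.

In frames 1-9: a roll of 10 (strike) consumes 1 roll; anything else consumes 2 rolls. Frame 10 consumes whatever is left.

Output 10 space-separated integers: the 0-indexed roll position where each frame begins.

Frame 1 starts at roll index 0: roll=10 (strike), consumes 1 roll
Frame 2 starts at roll index 1: rolls=0,10 (sum=10), consumes 2 rolls
Frame 3 starts at roll index 3: rolls=8,2 (sum=10), consumes 2 rolls
Frame 4 starts at roll index 5: rolls=3,0 (sum=3), consumes 2 rolls
Frame 5 starts at roll index 7: rolls=3,4 (sum=7), consumes 2 rolls
Frame 6 starts at roll index 9: rolls=0,10 (sum=10), consumes 2 rolls
Frame 7 starts at roll index 11: roll=10 (strike), consumes 1 roll
Frame 8 starts at roll index 12: rolls=8,1 (sum=9), consumes 2 rolls
Frame 9 starts at roll index 14: rolls=5,1 (sum=6), consumes 2 rolls
Frame 10 starts at roll index 16: 3 remaining rolls

Answer: 0 1 3 5 7 9 11 12 14 16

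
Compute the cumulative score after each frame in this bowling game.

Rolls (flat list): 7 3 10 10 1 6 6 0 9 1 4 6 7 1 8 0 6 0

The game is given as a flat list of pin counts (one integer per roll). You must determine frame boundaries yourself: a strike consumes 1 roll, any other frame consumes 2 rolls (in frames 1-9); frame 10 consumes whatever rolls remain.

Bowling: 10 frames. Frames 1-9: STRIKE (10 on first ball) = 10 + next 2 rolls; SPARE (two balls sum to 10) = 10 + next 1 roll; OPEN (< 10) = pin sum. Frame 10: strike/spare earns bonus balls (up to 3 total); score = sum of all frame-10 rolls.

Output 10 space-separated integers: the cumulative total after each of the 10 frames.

Answer: 20 41 58 65 71 85 102 110 118 124

Derivation:
Frame 1: SPARE (7+3=10). 10 + next roll (10) = 20. Cumulative: 20
Frame 2: STRIKE. 10 + next two rolls (10+1) = 21. Cumulative: 41
Frame 3: STRIKE. 10 + next two rolls (1+6) = 17. Cumulative: 58
Frame 4: OPEN (1+6=7). Cumulative: 65
Frame 5: OPEN (6+0=6). Cumulative: 71
Frame 6: SPARE (9+1=10). 10 + next roll (4) = 14. Cumulative: 85
Frame 7: SPARE (4+6=10). 10 + next roll (7) = 17. Cumulative: 102
Frame 8: OPEN (7+1=8). Cumulative: 110
Frame 9: OPEN (8+0=8). Cumulative: 118
Frame 10: OPEN. Sum of all frame-10 rolls (6+0) = 6. Cumulative: 124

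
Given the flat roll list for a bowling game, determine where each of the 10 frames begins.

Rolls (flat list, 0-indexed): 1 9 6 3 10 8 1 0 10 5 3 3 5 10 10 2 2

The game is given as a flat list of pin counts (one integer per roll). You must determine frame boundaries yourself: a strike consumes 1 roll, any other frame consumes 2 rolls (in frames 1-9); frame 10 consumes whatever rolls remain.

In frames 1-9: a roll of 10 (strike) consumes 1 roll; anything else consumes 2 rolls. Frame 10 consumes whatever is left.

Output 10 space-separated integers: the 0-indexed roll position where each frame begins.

Answer: 0 2 4 5 7 9 11 13 14 15

Derivation:
Frame 1 starts at roll index 0: rolls=1,9 (sum=10), consumes 2 rolls
Frame 2 starts at roll index 2: rolls=6,3 (sum=9), consumes 2 rolls
Frame 3 starts at roll index 4: roll=10 (strike), consumes 1 roll
Frame 4 starts at roll index 5: rolls=8,1 (sum=9), consumes 2 rolls
Frame 5 starts at roll index 7: rolls=0,10 (sum=10), consumes 2 rolls
Frame 6 starts at roll index 9: rolls=5,3 (sum=8), consumes 2 rolls
Frame 7 starts at roll index 11: rolls=3,5 (sum=8), consumes 2 rolls
Frame 8 starts at roll index 13: roll=10 (strike), consumes 1 roll
Frame 9 starts at roll index 14: roll=10 (strike), consumes 1 roll
Frame 10 starts at roll index 15: 2 remaining rolls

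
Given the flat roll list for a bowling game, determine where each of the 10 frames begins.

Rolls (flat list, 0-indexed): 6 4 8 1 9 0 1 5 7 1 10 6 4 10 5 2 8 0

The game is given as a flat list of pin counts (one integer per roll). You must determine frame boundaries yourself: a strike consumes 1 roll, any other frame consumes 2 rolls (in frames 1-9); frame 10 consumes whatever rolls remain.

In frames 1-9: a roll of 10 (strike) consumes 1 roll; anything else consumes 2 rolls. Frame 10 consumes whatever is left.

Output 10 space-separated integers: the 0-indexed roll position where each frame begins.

Answer: 0 2 4 6 8 10 11 13 14 16

Derivation:
Frame 1 starts at roll index 0: rolls=6,4 (sum=10), consumes 2 rolls
Frame 2 starts at roll index 2: rolls=8,1 (sum=9), consumes 2 rolls
Frame 3 starts at roll index 4: rolls=9,0 (sum=9), consumes 2 rolls
Frame 4 starts at roll index 6: rolls=1,5 (sum=6), consumes 2 rolls
Frame 5 starts at roll index 8: rolls=7,1 (sum=8), consumes 2 rolls
Frame 6 starts at roll index 10: roll=10 (strike), consumes 1 roll
Frame 7 starts at roll index 11: rolls=6,4 (sum=10), consumes 2 rolls
Frame 8 starts at roll index 13: roll=10 (strike), consumes 1 roll
Frame 9 starts at roll index 14: rolls=5,2 (sum=7), consumes 2 rolls
Frame 10 starts at roll index 16: 2 remaining rolls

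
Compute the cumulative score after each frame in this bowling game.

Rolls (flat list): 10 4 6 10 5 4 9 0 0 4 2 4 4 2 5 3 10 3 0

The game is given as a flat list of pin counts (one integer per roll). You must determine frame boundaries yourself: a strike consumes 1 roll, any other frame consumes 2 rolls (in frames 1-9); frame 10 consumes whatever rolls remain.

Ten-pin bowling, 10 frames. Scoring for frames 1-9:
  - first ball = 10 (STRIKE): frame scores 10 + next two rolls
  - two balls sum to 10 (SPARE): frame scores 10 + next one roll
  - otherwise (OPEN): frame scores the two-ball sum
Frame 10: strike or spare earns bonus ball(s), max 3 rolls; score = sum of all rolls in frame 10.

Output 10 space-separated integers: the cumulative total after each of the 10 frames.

Frame 1: STRIKE. 10 + next two rolls (4+6) = 20. Cumulative: 20
Frame 2: SPARE (4+6=10). 10 + next roll (10) = 20. Cumulative: 40
Frame 3: STRIKE. 10 + next two rolls (5+4) = 19. Cumulative: 59
Frame 4: OPEN (5+4=9). Cumulative: 68
Frame 5: OPEN (9+0=9). Cumulative: 77
Frame 6: OPEN (0+4=4). Cumulative: 81
Frame 7: OPEN (2+4=6). Cumulative: 87
Frame 8: OPEN (4+2=6). Cumulative: 93
Frame 9: OPEN (5+3=8). Cumulative: 101
Frame 10: STRIKE. Sum of all frame-10 rolls (10+3+0) = 13. Cumulative: 114

Answer: 20 40 59 68 77 81 87 93 101 114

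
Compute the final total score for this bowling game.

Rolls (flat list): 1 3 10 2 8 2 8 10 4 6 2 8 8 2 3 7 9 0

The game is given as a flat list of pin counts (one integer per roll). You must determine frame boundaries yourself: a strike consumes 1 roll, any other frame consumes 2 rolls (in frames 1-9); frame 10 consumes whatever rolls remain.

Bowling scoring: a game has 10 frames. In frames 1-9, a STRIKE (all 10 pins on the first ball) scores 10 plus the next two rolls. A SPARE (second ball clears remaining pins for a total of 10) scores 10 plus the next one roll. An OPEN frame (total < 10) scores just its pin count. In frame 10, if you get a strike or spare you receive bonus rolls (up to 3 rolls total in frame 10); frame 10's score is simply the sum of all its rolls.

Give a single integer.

Answer: 147

Derivation:
Frame 1: OPEN (1+3=4). Cumulative: 4
Frame 2: STRIKE. 10 + next two rolls (2+8) = 20. Cumulative: 24
Frame 3: SPARE (2+8=10). 10 + next roll (2) = 12. Cumulative: 36
Frame 4: SPARE (2+8=10). 10 + next roll (10) = 20. Cumulative: 56
Frame 5: STRIKE. 10 + next two rolls (4+6) = 20. Cumulative: 76
Frame 6: SPARE (4+6=10). 10 + next roll (2) = 12. Cumulative: 88
Frame 7: SPARE (2+8=10). 10 + next roll (8) = 18. Cumulative: 106
Frame 8: SPARE (8+2=10). 10 + next roll (3) = 13. Cumulative: 119
Frame 9: SPARE (3+7=10). 10 + next roll (9) = 19. Cumulative: 138
Frame 10: OPEN. Sum of all frame-10 rolls (9+0) = 9. Cumulative: 147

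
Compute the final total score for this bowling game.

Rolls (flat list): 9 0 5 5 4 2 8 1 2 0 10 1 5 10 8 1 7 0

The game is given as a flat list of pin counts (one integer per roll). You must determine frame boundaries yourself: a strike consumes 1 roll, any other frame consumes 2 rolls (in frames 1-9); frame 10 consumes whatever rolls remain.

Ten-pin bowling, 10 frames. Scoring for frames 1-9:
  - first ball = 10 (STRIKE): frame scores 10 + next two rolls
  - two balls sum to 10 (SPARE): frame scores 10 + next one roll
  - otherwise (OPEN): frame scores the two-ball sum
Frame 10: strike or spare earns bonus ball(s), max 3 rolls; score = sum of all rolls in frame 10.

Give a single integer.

Frame 1: OPEN (9+0=9). Cumulative: 9
Frame 2: SPARE (5+5=10). 10 + next roll (4) = 14. Cumulative: 23
Frame 3: OPEN (4+2=6). Cumulative: 29
Frame 4: OPEN (8+1=9). Cumulative: 38
Frame 5: OPEN (2+0=2). Cumulative: 40
Frame 6: STRIKE. 10 + next two rolls (1+5) = 16. Cumulative: 56
Frame 7: OPEN (1+5=6). Cumulative: 62
Frame 8: STRIKE. 10 + next two rolls (8+1) = 19. Cumulative: 81
Frame 9: OPEN (8+1=9). Cumulative: 90
Frame 10: OPEN. Sum of all frame-10 rolls (7+0) = 7. Cumulative: 97

Answer: 97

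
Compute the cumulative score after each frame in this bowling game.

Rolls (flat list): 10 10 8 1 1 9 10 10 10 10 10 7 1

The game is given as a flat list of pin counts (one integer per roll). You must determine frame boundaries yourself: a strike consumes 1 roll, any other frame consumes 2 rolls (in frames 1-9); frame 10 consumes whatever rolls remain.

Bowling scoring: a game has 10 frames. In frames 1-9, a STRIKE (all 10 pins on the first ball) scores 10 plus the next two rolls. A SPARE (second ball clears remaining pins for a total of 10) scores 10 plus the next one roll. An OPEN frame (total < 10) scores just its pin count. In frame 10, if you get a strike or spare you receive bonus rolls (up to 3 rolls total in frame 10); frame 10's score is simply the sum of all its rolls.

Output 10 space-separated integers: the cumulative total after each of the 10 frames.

Frame 1: STRIKE. 10 + next two rolls (10+8) = 28. Cumulative: 28
Frame 2: STRIKE. 10 + next two rolls (8+1) = 19. Cumulative: 47
Frame 3: OPEN (8+1=9). Cumulative: 56
Frame 4: SPARE (1+9=10). 10 + next roll (10) = 20. Cumulative: 76
Frame 5: STRIKE. 10 + next two rolls (10+10) = 30. Cumulative: 106
Frame 6: STRIKE. 10 + next two rolls (10+10) = 30. Cumulative: 136
Frame 7: STRIKE. 10 + next two rolls (10+10) = 30. Cumulative: 166
Frame 8: STRIKE. 10 + next two rolls (10+7) = 27. Cumulative: 193
Frame 9: STRIKE. 10 + next two rolls (7+1) = 18. Cumulative: 211
Frame 10: OPEN. Sum of all frame-10 rolls (7+1) = 8. Cumulative: 219

Answer: 28 47 56 76 106 136 166 193 211 219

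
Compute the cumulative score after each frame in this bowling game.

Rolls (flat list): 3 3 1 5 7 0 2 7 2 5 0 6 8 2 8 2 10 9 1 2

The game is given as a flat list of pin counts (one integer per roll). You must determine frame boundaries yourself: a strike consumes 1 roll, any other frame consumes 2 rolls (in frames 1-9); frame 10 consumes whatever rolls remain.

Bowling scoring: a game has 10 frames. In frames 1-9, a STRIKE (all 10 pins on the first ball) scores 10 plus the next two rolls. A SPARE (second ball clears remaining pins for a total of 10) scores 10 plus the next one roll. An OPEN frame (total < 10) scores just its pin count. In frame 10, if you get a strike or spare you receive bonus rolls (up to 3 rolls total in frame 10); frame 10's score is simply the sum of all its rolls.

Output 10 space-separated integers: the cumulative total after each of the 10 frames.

Frame 1: OPEN (3+3=6). Cumulative: 6
Frame 2: OPEN (1+5=6). Cumulative: 12
Frame 3: OPEN (7+0=7). Cumulative: 19
Frame 4: OPEN (2+7=9). Cumulative: 28
Frame 5: OPEN (2+5=7). Cumulative: 35
Frame 6: OPEN (0+6=6). Cumulative: 41
Frame 7: SPARE (8+2=10). 10 + next roll (8) = 18. Cumulative: 59
Frame 8: SPARE (8+2=10). 10 + next roll (10) = 20. Cumulative: 79
Frame 9: STRIKE. 10 + next two rolls (9+1) = 20. Cumulative: 99
Frame 10: SPARE. Sum of all frame-10 rolls (9+1+2) = 12. Cumulative: 111

Answer: 6 12 19 28 35 41 59 79 99 111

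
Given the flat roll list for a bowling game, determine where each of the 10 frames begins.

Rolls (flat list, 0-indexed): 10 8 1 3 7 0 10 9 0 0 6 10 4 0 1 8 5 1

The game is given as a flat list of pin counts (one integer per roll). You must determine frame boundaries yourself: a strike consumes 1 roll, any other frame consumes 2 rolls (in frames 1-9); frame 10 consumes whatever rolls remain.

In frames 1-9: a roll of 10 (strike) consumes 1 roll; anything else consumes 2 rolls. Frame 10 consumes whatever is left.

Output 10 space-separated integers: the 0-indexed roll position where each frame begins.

Frame 1 starts at roll index 0: roll=10 (strike), consumes 1 roll
Frame 2 starts at roll index 1: rolls=8,1 (sum=9), consumes 2 rolls
Frame 3 starts at roll index 3: rolls=3,7 (sum=10), consumes 2 rolls
Frame 4 starts at roll index 5: rolls=0,10 (sum=10), consumes 2 rolls
Frame 5 starts at roll index 7: rolls=9,0 (sum=9), consumes 2 rolls
Frame 6 starts at roll index 9: rolls=0,6 (sum=6), consumes 2 rolls
Frame 7 starts at roll index 11: roll=10 (strike), consumes 1 roll
Frame 8 starts at roll index 12: rolls=4,0 (sum=4), consumes 2 rolls
Frame 9 starts at roll index 14: rolls=1,8 (sum=9), consumes 2 rolls
Frame 10 starts at roll index 16: 2 remaining rolls

Answer: 0 1 3 5 7 9 11 12 14 16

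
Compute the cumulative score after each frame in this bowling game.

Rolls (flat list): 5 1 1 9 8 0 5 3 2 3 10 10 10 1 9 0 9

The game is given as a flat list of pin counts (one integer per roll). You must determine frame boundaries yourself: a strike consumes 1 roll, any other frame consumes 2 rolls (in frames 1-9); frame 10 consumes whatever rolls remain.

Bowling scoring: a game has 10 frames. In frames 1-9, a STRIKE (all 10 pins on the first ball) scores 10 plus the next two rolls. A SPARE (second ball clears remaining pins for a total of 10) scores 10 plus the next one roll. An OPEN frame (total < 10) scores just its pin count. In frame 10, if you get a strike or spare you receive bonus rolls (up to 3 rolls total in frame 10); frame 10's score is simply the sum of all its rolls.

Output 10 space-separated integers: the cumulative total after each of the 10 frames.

Frame 1: OPEN (5+1=6). Cumulative: 6
Frame 2: SPARE (1+9=10). 10 + next roll (8) = 18. Cumulative: 24
Frame 3: OPEN (8+0=8). Cumulative: 32
Frame 4: OPEN (5+3=8). Cumulative: 40
Frame 5: OPEN (2+3=5). Cumulative: 45
Frame 6: STRIKE. 10 + next two rolls (10+10) = 30. Cumulative: 75
Frame 7: STRIKE. 10 + next two rolls (10+1) = 21. Cumulative: 96
Frame 8: STRIKE. 10 + next two rolls (1+9) = 20. Cumulative: 116
Frame 9: SPARE (1+9=10). 10 + next roll (0) = 10. Cumulative: 126
Frame 10: OPEN. Sum of all frame-10 rolls (0+9) = 9. Cumulative: 135

Answer: 6 24 32 40 45 75 96 116 126 135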